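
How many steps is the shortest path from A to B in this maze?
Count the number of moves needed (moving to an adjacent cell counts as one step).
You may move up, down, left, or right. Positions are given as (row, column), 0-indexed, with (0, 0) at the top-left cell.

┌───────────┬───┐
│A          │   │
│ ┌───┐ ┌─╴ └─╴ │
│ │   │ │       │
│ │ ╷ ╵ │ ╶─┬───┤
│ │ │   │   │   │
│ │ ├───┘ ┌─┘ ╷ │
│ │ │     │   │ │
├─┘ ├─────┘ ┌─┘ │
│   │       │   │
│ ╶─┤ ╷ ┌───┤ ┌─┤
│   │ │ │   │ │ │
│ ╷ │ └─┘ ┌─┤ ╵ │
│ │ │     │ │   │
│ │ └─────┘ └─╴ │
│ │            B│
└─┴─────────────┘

Using BFS to find shortest path:
Start: (0, 0), End: (7, 7)
Path found:
(0,0) → (0,1) → (0,2) → (0,3) → (1,3) → (2,3) → (2,2) → (1,2) → (1,1) → (2,1) → (3,1) → (4,1) → (4,0) → (5,0) → (5,1) → (6,1) → (7,1) → (7,2) → (7,3) → (7,4) → (7,5) → (7,6) → (7,7)
Number of steps: 22

Solution:

┌───────────┬───┐
│A → → ↓    │   │
│ ┌───┐ ┌─╴ └─╴ │
│ │↓ ↰│↓│       │
│ │ ╷ ╵ │ ╶─┬───┤
│ │↓│↑ ↲│   │   │
│ │ ├───┘ ┌─┘ ╷ │
│ │↓│     │   │ │
├─┘ ├─────┘ ┌─┘ │
│↓ ↲│       │   │
│ ╶─┤ ╷ ┌───┤ ┌─┤
│↳ ↓│ │ │   │ │ │
│ ╷ │ └─┘ ┌─┤ ╵ │
│ │↓│     │ │   │
│ │ └─────┘ └─╴ │
│ │↳ → → → → → B│
└─┴─────────────┘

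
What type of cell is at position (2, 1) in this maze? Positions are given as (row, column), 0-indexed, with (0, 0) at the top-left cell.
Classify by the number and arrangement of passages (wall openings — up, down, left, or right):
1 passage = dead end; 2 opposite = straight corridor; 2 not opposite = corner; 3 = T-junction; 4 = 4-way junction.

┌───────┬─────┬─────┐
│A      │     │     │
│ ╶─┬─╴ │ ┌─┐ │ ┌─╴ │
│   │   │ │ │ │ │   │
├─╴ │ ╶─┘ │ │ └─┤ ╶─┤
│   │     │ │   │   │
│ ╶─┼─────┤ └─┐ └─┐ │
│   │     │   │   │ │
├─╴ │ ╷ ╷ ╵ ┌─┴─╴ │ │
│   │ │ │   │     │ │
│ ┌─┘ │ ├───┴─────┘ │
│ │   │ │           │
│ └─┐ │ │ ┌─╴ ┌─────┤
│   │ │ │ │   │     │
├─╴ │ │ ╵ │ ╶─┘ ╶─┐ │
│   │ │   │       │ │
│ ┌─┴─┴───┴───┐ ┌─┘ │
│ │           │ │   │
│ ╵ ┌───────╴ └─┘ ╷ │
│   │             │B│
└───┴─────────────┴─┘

Checking cell at (2, 1):
Number of passages: 2
Cell type: corner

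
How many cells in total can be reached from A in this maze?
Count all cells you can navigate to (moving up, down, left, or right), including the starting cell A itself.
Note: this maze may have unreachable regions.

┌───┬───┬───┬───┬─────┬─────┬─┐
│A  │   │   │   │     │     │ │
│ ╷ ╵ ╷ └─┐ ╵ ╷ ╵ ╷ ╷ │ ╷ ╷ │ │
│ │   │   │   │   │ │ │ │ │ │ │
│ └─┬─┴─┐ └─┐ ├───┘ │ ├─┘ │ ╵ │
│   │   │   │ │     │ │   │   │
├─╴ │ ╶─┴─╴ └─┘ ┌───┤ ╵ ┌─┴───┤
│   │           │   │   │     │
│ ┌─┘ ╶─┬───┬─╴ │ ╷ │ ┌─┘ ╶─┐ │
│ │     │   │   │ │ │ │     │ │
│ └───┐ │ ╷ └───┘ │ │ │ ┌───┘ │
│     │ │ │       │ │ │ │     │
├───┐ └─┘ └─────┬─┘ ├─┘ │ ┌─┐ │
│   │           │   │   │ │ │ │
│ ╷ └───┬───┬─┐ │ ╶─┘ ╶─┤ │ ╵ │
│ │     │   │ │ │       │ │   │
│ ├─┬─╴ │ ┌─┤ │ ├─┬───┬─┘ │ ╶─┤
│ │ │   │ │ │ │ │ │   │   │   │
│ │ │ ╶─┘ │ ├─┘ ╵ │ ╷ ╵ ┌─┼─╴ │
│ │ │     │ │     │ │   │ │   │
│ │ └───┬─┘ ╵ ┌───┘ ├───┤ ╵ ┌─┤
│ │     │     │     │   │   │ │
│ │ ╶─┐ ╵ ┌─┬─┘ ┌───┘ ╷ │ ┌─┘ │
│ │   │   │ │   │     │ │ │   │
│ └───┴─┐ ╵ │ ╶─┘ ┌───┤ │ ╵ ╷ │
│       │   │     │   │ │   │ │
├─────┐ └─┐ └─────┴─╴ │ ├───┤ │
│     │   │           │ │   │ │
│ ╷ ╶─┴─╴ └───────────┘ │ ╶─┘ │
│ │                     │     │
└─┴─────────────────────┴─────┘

Using BFS/flood-fill to find all reachable cells from A:
Maze size: 15 × 15 = 225 total cells
2 cell(s) are walled off and cannot be reached from A.
Reachable cells: 223

Reachable region (· marks reachable cells):

┌───┬───┬───┬───┬─────┬─────┬─┐
│A ·│· ·│· ·│· ·│· · ·│· · ·│·│
│ ╷ ╵ ╷ └─┐ ╵ ╷ ╵ ╷ ╷ │ ╷ ╷ │ │
│·│· ·│· ·│· ·│· ·│·│·│·│·│·│·│
│ └─┬─┴─┐ └─┐ ├───┘ │ ├─┘ │ ╵ │
│· ·│· ·│· ·│·│· · ·│·│· ·│· ·│
├─╴ │ ╶─┴─╴ └─┘ ┌───┤ ╵ ┌─┴───┤
│· ·│· · · · · ·│· ·│· ·│· · ·│
│ ┌─┘ ╶─┬───┬─╴ │ ╷ │ ┌─┘ ╶─┐ │
│·│· · ·│· ·│· ·│·│·│·│· · ·│·│
│ └───┐ │ ╷ └───┘ │ │ │ ┌───┘ │
│· · ·│·│·│· · · ·│·│·│·│· · ·│
├───┐ └─┘ └─────┬─┘ ├─┘ │ ┌─┐ │
│· ·│· · · · · ·│· ·│· ·│·│·│·│
│ ╷ └───┬───┬─┐ │ ╶─┘ ╶─┤ │ ╵ │
│·│· · ·│· ·│ │·│· · · ·│·│· ·│
│ ├─┬─╴ │ ┌─┤ │ ├─┬───┬─┘ │ ╶─┤
│·│·│· ·│·│·│ │·│·│· ·│· ·│· ·│
│ │ │ ╶─┘ │ ├─┘ ╵ │ ╷ ╵ ┌─┼─╴ │
│·│·│· · ·│·│· · ·│·│· ·│·│· ·│
│ │ └───┬─┘ ╵ ┌───┘ ├───┤ ╵ ┌─┤
│·│· · ·│· · ·│· · ·│· ·│· ·│·│
│ │ ╶─┐ ╵ ┌─┬─┘ ┌───┘ ╷ │ ┌─┘ │
│·│· ·│· ·│·│· ·│· · ·│·│·│· ·│
│ └───┴─┐ ╵ │ ╶─┘ ┌───┤ │ ╵ ╷ │
│· · · ·│· ·│· · ·│· ·│·│· ·│·│
├─────┐ └─┐ └─────┴─╴ │ ├───┤ │
│· · ·│· ·│· · · · · ·│·│· ·│·│
│ ╷ ╶─┴─╴ └───────────┘ │ ╶─┘ │
│·│· · · · · · · · · · ·│· · ·│
└─┴─────────────────────┴─────┘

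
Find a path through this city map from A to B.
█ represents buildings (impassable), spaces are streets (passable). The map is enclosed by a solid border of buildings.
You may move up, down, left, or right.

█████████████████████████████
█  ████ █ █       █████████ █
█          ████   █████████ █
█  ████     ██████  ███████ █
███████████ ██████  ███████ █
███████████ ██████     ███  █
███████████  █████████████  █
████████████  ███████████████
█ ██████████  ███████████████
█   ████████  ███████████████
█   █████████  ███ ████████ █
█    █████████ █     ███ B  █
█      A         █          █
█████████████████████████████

Finding the shortest path from A to B:
Movement: cardinal only
Path length: 21 steps
Directions: right → right → right → right → right → right → right → right → right → up → right → right → down → right → right → right → right → right → right → up → right

Solution:

█████████████████████████████
█  ████ █ █       █████████ █
█          ████   █████████ █
█  ████     ██████  ███████ █
███████████ ██████  ███████ █
███████████ ██████     ███  █
███████████  █████████████  █
████████████  ███████████████
█ ██████████  ███████████████
█   ████████  ███████████████
█   █████████  ███ ████████ █
█    █████████ █↱→↓  ███↱B  █
█      A→→→→→→→→↑█↳→→→→→↑   █
█████████████████████████████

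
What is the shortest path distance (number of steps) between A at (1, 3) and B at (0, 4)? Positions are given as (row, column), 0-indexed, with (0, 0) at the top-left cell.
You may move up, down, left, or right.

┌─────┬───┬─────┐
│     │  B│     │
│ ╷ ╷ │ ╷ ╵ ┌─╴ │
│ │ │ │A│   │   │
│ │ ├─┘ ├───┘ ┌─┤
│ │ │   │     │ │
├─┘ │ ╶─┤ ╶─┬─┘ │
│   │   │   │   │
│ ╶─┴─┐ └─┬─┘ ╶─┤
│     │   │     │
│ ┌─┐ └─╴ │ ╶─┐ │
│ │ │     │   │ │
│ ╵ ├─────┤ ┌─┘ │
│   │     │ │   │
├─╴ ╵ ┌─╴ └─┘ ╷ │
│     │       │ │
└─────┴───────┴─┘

Finding path from (1, 3) to (0, 4):
Path: (1,3) → (0,3) → (0,4)
Distance: 2 steps

Solution:

┌─────┬───┬─────┐
│     │↱ B│     │
│ ╷ ╷ │ ╷ ╵ ┌─╴ │
│ │ │ │A│   │   │
│ │ ├─┘ ├───┘ ┌─┤
│ │ │   │     │ │
├─┘ │ ╶─┤ ╶─┬─┘ │
│   │   │   │   │
│ ╶─┴─┐ └─┬─┘ ╶─┤
│     │   │     │
│ ┌─┐ └─╴ │ ╶─┐ │
│ │ │     │   │ │
│ ╵ ├─────┤ ┌─┘ │
│   │     │ │   │
├─╴ ╵ ┌─╴ └─┘ ╷ │
│     │       │ │
└─────┴───────┴─┘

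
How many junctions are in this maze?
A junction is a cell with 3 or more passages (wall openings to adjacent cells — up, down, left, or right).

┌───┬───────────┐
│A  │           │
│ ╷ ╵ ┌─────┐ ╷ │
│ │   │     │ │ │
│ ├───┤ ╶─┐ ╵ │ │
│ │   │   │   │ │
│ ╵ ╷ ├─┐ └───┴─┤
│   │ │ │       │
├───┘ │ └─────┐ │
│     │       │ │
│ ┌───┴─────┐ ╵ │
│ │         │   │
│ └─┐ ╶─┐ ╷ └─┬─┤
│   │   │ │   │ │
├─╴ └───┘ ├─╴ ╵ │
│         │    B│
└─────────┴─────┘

Checking each cell for number of passages:

Junctions found (3+ passages):
  (0, 6): 3 passages
  (5, 2): 3 passages
  (5, 4): 3 passages
  (7, 1): 3 passages
  (7, 6): 3 passages
Total junctions: 5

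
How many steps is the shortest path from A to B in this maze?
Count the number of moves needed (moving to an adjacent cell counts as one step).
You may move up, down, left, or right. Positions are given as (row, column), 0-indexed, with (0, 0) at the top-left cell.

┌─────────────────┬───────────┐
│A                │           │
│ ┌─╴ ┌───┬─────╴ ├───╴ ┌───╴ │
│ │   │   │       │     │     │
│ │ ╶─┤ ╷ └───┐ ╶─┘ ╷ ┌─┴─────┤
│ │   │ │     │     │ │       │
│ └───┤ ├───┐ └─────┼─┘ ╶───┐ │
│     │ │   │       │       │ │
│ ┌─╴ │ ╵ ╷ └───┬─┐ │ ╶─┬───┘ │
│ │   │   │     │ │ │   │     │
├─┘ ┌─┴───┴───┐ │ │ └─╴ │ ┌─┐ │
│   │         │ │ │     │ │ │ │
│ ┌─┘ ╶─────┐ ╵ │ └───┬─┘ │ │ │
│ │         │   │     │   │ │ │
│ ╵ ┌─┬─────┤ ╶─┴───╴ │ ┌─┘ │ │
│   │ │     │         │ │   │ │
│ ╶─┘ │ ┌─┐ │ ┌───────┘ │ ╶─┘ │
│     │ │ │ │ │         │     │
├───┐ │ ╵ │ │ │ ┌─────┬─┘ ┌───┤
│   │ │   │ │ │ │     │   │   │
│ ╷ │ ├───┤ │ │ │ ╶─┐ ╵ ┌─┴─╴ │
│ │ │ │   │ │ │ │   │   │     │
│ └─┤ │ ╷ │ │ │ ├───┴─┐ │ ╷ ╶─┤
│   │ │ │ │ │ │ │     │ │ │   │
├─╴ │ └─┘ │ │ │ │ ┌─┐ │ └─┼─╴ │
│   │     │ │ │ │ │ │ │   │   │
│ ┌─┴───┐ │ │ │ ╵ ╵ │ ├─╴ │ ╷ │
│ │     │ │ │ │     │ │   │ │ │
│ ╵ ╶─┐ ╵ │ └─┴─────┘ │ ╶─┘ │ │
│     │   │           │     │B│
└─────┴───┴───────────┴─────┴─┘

Using BFS to find shortest path:
Start: (0, 0), End: (14, 14)
Path found:
(0,0) → (1,0) → (2,0) → (3,0) → (3,1) → (3,2) → (4,2) → (4,1) → (5,1) → (5,0) → (6,0) → (7,0) → (7,1) → (6,1) → (6,2) → (5,2) → (5,3) → (5,4) → (5,5) → (5,6) → (6,6) → (6,7) → (5,7) → (4,7) → (4,6) → (4,5) → (3,5) → (3,4) → (4,4) → (4,3) → (3,3) → (2,3) → (1,3) → (1,4) → (2,4) → (2,5) → (2,6) → (3,6) → (3,7) → (3,8) → (3,9) → (4,9) → (5,9) → (5,10) → (5,11) → (4,11) → (4,10) → (3,10) → (3,11) → (2,11) → (2,12) → (2,13) → (2,14) → (3,14) → (4,14) → (5,14) → (6,14) → (7,14) → (8,14) → (8,13) → (8,12) → (9,12) → (9,11) → (10,11) → (11,11) → (12,11) → (12,12) → (13,12) → (13,11) → (14,11) → (14,12) → (14,13) → (13,13) → (12,13) → (12,14) → (13,14) → (14,14)
Number of steps: 76

Solution:

┌─────────────────┬───────────┐
│A                │           │
│ ┌─╴ ┌───┬─────╴ ├───╴ ┌───╴ │
│↓│   │↱ ↓│       │     │     │
│ │ ╶─┤ ╷ └───┐ ╶─┘ ╷ ┌─┴─────┤
│↓│   │↑│↳ → ↓│     │ │↱ → → ↓│
│ └───┤ ├───┐ └─────┼─┘ ╶───┐ │
│↳ → ↓│↑│↓ ↰│↳ → → ↓│↱ ↑    │↓│
│ ┌─╴ │ ╵ ╷ └───┬─┐ │ ╶─┬───┘ │
│ │↓ ↲│↑ ↲│↑ ← ↰│ │↓│↑ ↰│    ↓│
├─┘ ┌─┴───┴───┐ │ │ └─╴ │ ┌─┐ │
│↓ ↲│↱ → → → ↓│↑│ │↳ → ↑│ │ │↓│
│ ┌─┘ ╶─────┐ ╵ │ └───┬─┘ │ │ │
│↓│↱ ↑      │↳ ↑│     │   │ │↓│
│ ╵ ┌─┬─────┤ ╶─┴───╴ │ ┌─┘ │ │
│↳ ↑│ │     │         │ │   │↓│
│ ╶─┘ │ ┌─┐ │ ┌───────┘ │ ╶─┘ │
│     │ │ │ │ │         │↓ ← ↲│
├───┐ │ ╵ │ │ │ ┌─────┬─┘ ┌───┤
│   │ │   │ │ │ │     │↓ ↲│   │
│ ╷ │ ├───┤ │ │ │ ╶─┐ ╵ ┌─┴─╴ │
│ │ │ │   │ │ │ │   │  ↓│     │
│ └─┤ │ ╷ │ │ │ ├───┴─┐ │ ╷ ╶─┤
│   │ │ │ │ │ │ │     │↓│ │   │
├─╴ │ └─┘ │ │ │ │ ┌─┐ │ └─┼─╴ │
│   │     │ │ │ │ │ │ │↳ ↓│↱ ↓│
│ ┌─┴───┐ │ │ │ ╵ ╵ │ ├─╴ │ ╷ │
│ │     │ │ │ │     │ │↓ ↲│↑│↓│
│ ╵ ╶─┐ ╵ │ └─┴─────┘ │ ╶─┘ │ │
│     │   │           │↳ → ↑│B│
└─────┴───┴───────────┴─────┴─┘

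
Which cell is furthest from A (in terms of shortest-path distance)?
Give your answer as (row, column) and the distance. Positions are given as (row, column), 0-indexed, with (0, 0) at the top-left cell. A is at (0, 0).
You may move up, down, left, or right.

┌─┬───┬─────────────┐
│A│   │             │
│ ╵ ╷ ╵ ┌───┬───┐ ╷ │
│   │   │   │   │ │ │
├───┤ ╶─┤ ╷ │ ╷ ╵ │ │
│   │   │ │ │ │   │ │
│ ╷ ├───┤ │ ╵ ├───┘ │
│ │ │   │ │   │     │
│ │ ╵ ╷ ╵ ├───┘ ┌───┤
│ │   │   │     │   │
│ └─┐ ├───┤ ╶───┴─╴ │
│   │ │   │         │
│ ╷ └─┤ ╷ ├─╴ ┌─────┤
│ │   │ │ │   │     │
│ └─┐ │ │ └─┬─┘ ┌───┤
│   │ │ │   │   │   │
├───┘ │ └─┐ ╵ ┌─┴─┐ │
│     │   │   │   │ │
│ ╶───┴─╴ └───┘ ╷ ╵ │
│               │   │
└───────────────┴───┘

Computing BFS distances from A to all cells:
Furthest cell: (6, 9)
Distance: 65 steps

Path from A to the furthest cell:

┌─┬───┬─────────────┐
│A│↱ ↓│↱ → → → → ↓  │
│ ╵ ╷ ╵ ┌───┬───┐ ╷ │
│↳ ↑│↳ ↑│↓ ↰│↓ ↰│↓│ │
├───┤ ╶─┤ ╷ │ ╷ ╵ │ │
│↓ ↰│   │↓│↑│↓│↑ ↲│ │
│ ╷ ├───┤ │ ╵ ├───┘ │
│↓│↑│↓ ↰│↓│↑ ↲│     │
│ │ ╵ ╷ ╵ ├───┘ ┌───┤
│↓│↑ ↲│↑ ↲│     │   │
│ └─┐ ├───┤ ╶───┴─╴ │
│↳ ↓│ │↱ ↓│         │
│ ╷ └─┤ ╷ ├─╴ ┌─────┤
│ │↳ ↓│↑│↓│   │↱ → B│
│ └─┐ │ │ └─┬─┘ ┌───┤
│   │↓│↑│↳ ↓│↱ ↑│   │
├───┘ │ └─┐ ╵ ┌─┴─┐ │
│↓ ← ↲│↑ ↰│↳ ↑│   │ │
│ ╶───┴─╴ └───┘ ╷ ╵ │
│↳ → → → ↑      │   │
└───────────────┴───┘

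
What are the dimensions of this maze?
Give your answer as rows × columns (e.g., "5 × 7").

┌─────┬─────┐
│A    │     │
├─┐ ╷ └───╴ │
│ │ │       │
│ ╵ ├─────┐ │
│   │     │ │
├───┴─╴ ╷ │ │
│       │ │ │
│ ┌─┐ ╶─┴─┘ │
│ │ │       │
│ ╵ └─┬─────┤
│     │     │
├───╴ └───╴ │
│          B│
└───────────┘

Counting the maze dimensions:
Rows (vertical): 7
Columns (horizontal): 6
Dimensions: 7 × 6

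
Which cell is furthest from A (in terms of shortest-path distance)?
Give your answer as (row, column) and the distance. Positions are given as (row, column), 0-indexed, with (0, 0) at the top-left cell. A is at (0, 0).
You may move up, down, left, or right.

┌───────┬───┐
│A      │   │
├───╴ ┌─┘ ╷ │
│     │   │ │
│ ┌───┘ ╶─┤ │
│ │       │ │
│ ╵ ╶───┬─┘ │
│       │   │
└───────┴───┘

Computing BFS distances from A to all cells:
Furthest cell: (3, 4)
Distance: 19 steps

Path from A to the furthest cell:

┌───────┬───┐
│A → ↓  │↱ ↓│
├───╴ ┌─┘ ╷ │
│↓ ← ↲│↱ ↑│↓│
│ ┌───┘ ╶─┤ │
│↓│↱ → ↑  │↓│
│ ╵ ╶───┬─┘ │
│↳ ↑    │B ↲│
└───────┴───┘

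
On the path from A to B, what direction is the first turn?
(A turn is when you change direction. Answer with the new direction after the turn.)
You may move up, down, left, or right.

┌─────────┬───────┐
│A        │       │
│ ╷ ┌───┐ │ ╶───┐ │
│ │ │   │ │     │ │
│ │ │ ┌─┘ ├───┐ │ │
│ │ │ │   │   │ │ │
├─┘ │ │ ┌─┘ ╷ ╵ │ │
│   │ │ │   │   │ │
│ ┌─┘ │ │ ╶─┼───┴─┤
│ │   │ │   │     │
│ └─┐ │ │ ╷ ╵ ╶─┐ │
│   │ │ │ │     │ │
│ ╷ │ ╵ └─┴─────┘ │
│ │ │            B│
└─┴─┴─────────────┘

Directions: right, right, right, right, down, down, left, down, down, down, down, right, right, right, right, right
First turn direction: down

Solution:

┌─────────┬───────┐
│A → → → ↓│       │
│ ╷ ┌───┐ │ ╶───┐ │
│ │ │   │↓│     │ │
│ │ │ ┌─┘ ├───┐ │ │
│ │ │ │↓ ↲│   │ │ │
├─┘ │ │ ┌─┘ ╷ ╵ │ │
│   │ │↓│   │   │ │
│ ┌─┘ │ │ ╶─┼───┴─┤
│ │   │↓│   │     │
│ └─┐ │ │ ╷ ╵ ╶─┐ │
│   │ │↓│ │     │ │
│ ╷ │ ╵ └─┴─────┘ │
│ │ │  ↳ → → → → B│
└─┴─┴─────────────┘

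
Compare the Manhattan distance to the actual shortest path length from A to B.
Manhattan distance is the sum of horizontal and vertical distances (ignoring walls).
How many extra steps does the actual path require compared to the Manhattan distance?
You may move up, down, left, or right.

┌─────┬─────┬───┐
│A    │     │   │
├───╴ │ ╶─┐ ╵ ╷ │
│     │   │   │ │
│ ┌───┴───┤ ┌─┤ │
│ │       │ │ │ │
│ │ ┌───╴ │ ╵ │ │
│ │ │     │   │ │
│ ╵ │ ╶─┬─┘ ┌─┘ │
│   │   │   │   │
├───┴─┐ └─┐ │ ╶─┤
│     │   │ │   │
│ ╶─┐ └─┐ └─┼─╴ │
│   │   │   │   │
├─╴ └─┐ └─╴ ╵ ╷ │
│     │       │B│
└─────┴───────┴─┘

Manhattan distance: |7 - 0| + |7 - 0| = 14
Actual path length: 28
Extra steps: 28 - 14 = 14

Solution:

┌─────┬─────┬───┐
│A → ↓│     │   │
├───╴ │ ╶─┐ ╵ ╷ │
│↓ ← ↲│   │   │ │
│ ┌───┴───┤ ┌─┤ │
│↓│↱ → → ↓│ │ │ │
│ │ ┌───╴ │ ╵ │ │
│↓│↑│↓ ← ↲│   │ │
│ ╵ │ ╶─┬─┘ ┌─┘ │
│↳ ↑│↳ ↓│   │   │
├───┴─┐ └─┐ │ ╶─┤
│     │↳ ↓│ │   │
│ ╶─┐ └─┐ └─┼─╴ │
│   │   │↳ ↓│↱ ↓│
├─╴ └─┐ └─╴ ╵ ╷ │
│     │    ↳ ↑│B│
└─────┴───────┴─┘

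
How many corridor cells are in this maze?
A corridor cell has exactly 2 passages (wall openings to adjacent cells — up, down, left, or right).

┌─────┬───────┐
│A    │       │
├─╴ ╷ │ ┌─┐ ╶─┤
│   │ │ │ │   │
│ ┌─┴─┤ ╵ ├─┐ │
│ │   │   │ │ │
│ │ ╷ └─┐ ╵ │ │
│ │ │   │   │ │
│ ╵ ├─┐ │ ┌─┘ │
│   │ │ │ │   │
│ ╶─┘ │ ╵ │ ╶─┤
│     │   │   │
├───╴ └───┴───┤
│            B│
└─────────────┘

Counting cells with exactly 2 passages:
Total corridor cells: 33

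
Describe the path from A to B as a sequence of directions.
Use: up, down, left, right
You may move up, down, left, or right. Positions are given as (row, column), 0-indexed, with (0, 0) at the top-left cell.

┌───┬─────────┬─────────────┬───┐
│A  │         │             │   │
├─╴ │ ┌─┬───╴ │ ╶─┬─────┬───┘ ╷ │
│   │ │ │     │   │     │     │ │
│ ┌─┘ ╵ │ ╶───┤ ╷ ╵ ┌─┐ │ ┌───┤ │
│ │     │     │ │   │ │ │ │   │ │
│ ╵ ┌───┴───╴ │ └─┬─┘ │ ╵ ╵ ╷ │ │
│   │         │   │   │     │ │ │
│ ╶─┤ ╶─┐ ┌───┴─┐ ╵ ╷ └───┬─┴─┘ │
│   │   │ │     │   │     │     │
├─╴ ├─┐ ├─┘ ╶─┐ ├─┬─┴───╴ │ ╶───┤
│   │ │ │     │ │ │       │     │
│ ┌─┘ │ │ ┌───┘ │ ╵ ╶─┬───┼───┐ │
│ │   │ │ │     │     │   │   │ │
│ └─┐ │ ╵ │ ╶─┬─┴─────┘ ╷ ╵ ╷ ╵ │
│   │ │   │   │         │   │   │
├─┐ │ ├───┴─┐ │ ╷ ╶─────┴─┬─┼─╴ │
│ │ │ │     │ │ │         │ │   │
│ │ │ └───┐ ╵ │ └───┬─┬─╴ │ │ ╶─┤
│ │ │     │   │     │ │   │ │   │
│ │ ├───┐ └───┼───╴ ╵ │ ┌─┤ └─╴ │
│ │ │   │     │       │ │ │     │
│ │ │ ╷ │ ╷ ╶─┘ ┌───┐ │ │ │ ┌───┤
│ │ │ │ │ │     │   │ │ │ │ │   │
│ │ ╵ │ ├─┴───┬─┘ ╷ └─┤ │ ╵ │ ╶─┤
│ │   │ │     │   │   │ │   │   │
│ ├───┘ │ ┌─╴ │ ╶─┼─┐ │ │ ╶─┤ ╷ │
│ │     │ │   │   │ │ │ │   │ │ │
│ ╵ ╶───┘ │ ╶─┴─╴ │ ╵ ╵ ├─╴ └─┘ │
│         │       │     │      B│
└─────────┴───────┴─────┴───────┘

Finding the path and converting it to directions:
Path through cells: (0,0) → (0,1) → (1,1) → (1,0) → (2,0) → (3,0) → (4,0) → (4,1) → (5,1) → (5,0) → (6,0) → (7,0) → (7,1) → (8,1) → (9,1) → (10,1) → (11,1) → (12,1) → (12,2) → (11,2) → (10,2) → (10,3) → (11,3) → (12,3) → (13,3) → (13,2) → (13,1) → (14,1) → (14,2) → (14,3) → (14,4) → (13,4) → (12,4) → (12,5) → (12,6) → (13,6) → (13,5) → (14,5) → (14,6) → (14,7) → (14,8) → (13,8) → (13,7) → (12,7) → (12,8) → (11,8) → (11,9) → (12,9) → (12,10) → (13,10) → (14,10) → (14,11) → (13,11) → (12,11) → (11,11) → (10,11) → (9,11) → (9,12) → (8,12) → (8,11) → (8,10) → (8,9) → (8,8) → (7,8) → (7,9) → (7,10) → (7,11) → (6,11) → (6,12) → (7,12) → (7,13) → (6,13) → (6,14) → (7,14) → (7,15) → (8,15) → (8,14) → (9,14) → (9,15) → (10,15) → (10,14) → (10,13) → (11,13) → (12,13) → (12,12) → (13,12) → (13,13) → (14,13) → (14,14) → (14,15)
Directions: right, down, left, down, down, down, right, down, left, down, down, right, down, down, down, down, down, right, up, up, right, down, down, down, left, left, down, right, right, right, up, up, right, right, down, left, down, right, right, right, up, left, up, right, up, right, down, right, down, down, right, up, up, up, up, up, right, up, left, left, left, left, up, right, right, right, up, right, down, right, up, right, down, right, down, left, down, right, down, left, left, down, down, left, down, right, down, right, right

Solution:

┌───┬─────────┬─────────────┬───┐
│A ↓│         │             │   │
├─╴ │ ┌─┬───╴ │ ╶─┬─────┬───┘ ╷ │
│↓ ↲│ │ │     │   │     │     │ │
│ ┌─┘ ╵ │ ╶───┤ ╷ ╵ ┌─┐ │ ┌───┤ │
│↓│     │     │ │   │ │ │ │   │ │
│ ╵ ┌───┴───╴ │ └─┬─┘ │ ╵ ╵ ╷ │ │
│↓  │         │   │   │     │ │ │
│ ╶─┤ ╶─┐ ┌───┴─┐ ╵ ╷ └───┬─┴─┘ │
│↳ ↓│   │ │     │   │     │     │
├─╴ ├─┐ ├─┘ ╶─┐ ├─┬─┴───╴ │ ╶───┤
│↓ ↲│ │ │     │ │ │       │     │
│ ┌─┘ │ │ ┌───┘ │ ╵ ╶─┬───┼───┐ │
│↓│   │ │ │     │     │↱ ↓│↱ ↓│ │
│ └─┐ │ ╵ │ ╶─┬─┴─────┘ ╷ ╵ ╷ ╵ │
│↳ ↓│ │   │   │  ↱ → → ↑│↳ ↑│↳ ↓│
├─┐ │ ├───┴─┐ │ ╷ ╶─────┴─┬─┼─╴ │
│ │↓│ │     │ │ │↑ ← ← ← ↰│ │↓ ↲│
│ │ │ └───┐ ╵ │ └───┬─┬─╴ │ │ ╶─┤
│ │↓│     │   │     │ │↱ ↑│ │↳ ↓│
│ │ ├───┐ └───┼───╴ ╵ │ ┌─┤ └─╴ │
│ │↓│↱ ↓│     │       │↑│ │↓ ← ↲│
│ │ │ ╷ │ ╷ ╶─┘ ┌───┐ │ │ │ ┌───┤
│ │↓│↑│↓│ │     │↱ ↓│ │↑│ │↓│   │
│ │ ╵ │ ├─┴───┬─┘ ╷ └─┤ │ ╵ │ ╶─┤
│ │↳ ↑│↓│↱ → ↓│↱ ↑│↳ ↓│↑│↓ ↲│   │
│ ├───┘ │ ┌─╴ │ ╶─┼─┐ │ │ ╶─┤ ╷ │
│ │↓ ← ↲│↑│↓ ↲│↑ ↰│ │↓│↑│↳ ↓│ │ │
│ ╵ ╶───┘ │ ╶─┴─╴ │ ╵ ╵ ├─╴ └─┘ │
│  ↳ → → ↑│↳ → → ↑│  ↳ ↑│  ↳ → B│
└─────────┴───────┴─────┴───────┘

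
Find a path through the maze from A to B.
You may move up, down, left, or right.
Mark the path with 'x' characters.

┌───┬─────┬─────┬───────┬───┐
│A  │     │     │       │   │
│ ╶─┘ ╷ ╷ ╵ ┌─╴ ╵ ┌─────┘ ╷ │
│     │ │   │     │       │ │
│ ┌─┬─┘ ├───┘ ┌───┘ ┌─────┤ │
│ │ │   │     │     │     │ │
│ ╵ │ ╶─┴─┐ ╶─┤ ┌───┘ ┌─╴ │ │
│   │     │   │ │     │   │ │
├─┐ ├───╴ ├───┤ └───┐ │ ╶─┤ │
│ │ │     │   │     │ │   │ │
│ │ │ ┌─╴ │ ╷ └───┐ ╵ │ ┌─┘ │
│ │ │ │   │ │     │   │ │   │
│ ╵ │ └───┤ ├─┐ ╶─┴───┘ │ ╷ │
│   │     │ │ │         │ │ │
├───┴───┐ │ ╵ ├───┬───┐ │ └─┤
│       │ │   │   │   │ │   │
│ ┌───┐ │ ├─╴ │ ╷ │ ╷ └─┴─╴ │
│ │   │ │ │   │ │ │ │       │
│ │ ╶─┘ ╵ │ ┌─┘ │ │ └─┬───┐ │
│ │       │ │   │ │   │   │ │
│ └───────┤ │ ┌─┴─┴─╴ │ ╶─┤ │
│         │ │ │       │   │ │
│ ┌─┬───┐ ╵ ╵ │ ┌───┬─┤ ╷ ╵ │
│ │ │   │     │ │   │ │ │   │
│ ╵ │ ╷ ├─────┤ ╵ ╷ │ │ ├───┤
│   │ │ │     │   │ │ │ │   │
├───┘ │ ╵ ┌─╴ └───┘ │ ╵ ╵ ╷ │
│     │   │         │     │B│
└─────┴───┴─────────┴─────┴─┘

Finding the shortest path through the maze:
Path length: 100 steps
Directions: down → right → right → up → right → down → down → left → down → right → right → down → left → left → down → down → right → right → down → down → down → left → up → up → left → left → left → down → down → down → right → right → right → right → down → right → up → up → up → right → up → left → up → up → up → right → down → right → down → right → right → right → right → up → up → up → right → up → left → left → down → down → down → left → up → left → left → up → up → right → right → up → right → right → right → up → right → down → down → down → down → down → left → down → down → right → down → down → down → down → left → up → left → down → down → down → right → up → right → down

Solution:

┌───┬─────┬─────┬───────┬───┐
│A  │x x  │     │       │x x│
│ ╶─┘ ╷ ╷ ╵ ┌─╴ ╵ ┌─────┘ ╷ │
│x x x│x│   │     │x x x x│x│
│ ┌─┬─┘ ├───┘ ┌───┘ ┌─────┤ │
│ │ │x x│     │x x x│x x x│x│
│ ╵ │ ╶─┴─┐ ╶─┤ ┌───┘ ┌─╴ │ │
│   │x x x│   │x│    x│x x│x│
├─┐ ├───╴ ├───┤ └───┐ │ ╶─┤ │
│ │ │x x x│x x│x x x│x│x  │x│
│ │ │ ┌─╴ │ ╷ └───┐ ╵ │ ┌─┘ │
│ │ │x│   │x│x x  │x x│x│x x│
│ ╵ │ └───┤ ├─┐ ╶─┴───┘ │ ╷ │
│   │x x x│x│ │x x x x x│x│ │
├───┴───┐ │ ╵ ├───┬───┐ │ └─┤
│x x x x│x│x x│   │   │ │x x│
│ ┌───┐ │ ├─╴ │ ╷ │ ╷ └─┴─╴ │
│x│   │x│x│x x│ │ │ │      x│
│ │ ╶─┘ ╵ │ ┌─┘ │ │ └─┬───┐ │
│x│    x x│x│   │ │   │   │x│
│ └───────┤ │ ┌─┴─┴─╴ │ ╶─┤ │
│x x x x x│x│ │       │x x│x│
│ ┌─┬───┐ ╵ ╵ │ ┌───┬─┤ ╷ ╵ │
│ │ │   │x x  │ │   │ │x│x x│
│ ╵ │ ╷ ├─────┤ ╵ ╷ │ │ ├───┤
│   │ │ │     │   │ │ │x│x x│
├───┘ │ ╵ ┌─╴ └───┘ │ ╵ ╵ ╷ │
│     │   │         │  x x│B│
└─────┴───┴─────────┴─────┴─┘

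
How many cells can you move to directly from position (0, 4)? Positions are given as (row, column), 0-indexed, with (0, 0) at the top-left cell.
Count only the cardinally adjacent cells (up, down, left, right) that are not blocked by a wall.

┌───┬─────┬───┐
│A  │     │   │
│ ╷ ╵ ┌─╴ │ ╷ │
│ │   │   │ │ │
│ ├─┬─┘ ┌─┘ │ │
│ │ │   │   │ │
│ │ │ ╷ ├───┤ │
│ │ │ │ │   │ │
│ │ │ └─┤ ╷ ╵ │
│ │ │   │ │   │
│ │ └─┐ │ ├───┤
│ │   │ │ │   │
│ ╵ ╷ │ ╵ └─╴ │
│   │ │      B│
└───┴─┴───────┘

Checking passable neighbors of (0, 4):
Neighbors: (1, 4), (0, 3)
Count: 2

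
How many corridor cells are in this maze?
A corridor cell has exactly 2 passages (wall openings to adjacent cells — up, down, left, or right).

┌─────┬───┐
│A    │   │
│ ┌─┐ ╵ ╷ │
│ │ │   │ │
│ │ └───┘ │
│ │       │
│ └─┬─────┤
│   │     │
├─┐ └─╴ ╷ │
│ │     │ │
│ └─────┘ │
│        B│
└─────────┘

Counting cells with exactly 2 passages:
Total corridor cells: 26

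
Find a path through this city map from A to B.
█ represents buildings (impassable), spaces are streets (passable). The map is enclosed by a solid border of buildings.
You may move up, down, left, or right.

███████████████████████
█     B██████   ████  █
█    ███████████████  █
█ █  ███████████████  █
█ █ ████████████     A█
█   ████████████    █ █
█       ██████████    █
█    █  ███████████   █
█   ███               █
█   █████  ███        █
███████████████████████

Finding the shortest path from A to B:
Movement: cardinal only
Path length: 32 steps
Directions: down → down → down → down → left → left → left → left → left → left → left → left → left → left → left → left → left → left → up → up → left → left → left → left → up → up → up → up → up → right → right → right

Solution:

███████████████████████
█  ↱→→B██████   ████  █
█  ↑ ███████████████  █
█ █↑ ███████████████  █
█ █↑████████████     A█
█  ↑████████████    █↓█
█  ↑←←←↰██████████   ↓█
█    █ ↑███████████  ↓█
█   ███↑←←←←←←←←←←←←←↲█
█   █████  ███        █
███████████████████████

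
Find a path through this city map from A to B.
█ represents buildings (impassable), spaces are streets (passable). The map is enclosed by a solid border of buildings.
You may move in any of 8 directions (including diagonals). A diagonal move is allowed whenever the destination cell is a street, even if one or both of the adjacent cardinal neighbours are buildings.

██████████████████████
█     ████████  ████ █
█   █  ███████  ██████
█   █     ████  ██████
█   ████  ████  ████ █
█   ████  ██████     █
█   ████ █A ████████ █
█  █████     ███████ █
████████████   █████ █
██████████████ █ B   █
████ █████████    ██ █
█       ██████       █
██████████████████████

Finding the shortest path from A to B:
Movement: 8-directional
Path length: 7 steps
Directions: right → down-right → down-right → down-right → down-right → right → up-right

Solution:

██████████████████████
█     ████████  ████ █
█   █  ███████  ██████
█   █     ████  ██████
█   ████  ████  ████ █
█   ████  ██████     █
█   ████ █A↘████████ █
█  █████    ↘███████ █
████████████ ↘ █████ █
██████████████↘█ B   █
████ █████████ →↗ ██ █
█       ██████       █
██████████████████████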